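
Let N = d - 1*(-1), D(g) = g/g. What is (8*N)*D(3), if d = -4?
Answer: -24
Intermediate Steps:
D(g) = 1
N = -3 (N = -4 - 1*(-1) = -4 + 1 = -3)
(8*N)*D(3) = (8*(-3))*1 = -24*1 = -24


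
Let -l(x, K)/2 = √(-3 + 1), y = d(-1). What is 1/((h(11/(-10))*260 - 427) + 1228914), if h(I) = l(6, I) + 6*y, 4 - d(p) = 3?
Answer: 94619/116385858693 + 40*I*√2/116385858693 ≈ 8.1298e-7 + 4.8604e-10*I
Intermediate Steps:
d(p) = 1 (d(p) = 4 - 1*3 = 4 - 3 = 1)
y = 1
l(x, K) = -2*I*√2 (l(x, K) = -2*√(-3 + 1) = -2*I*√2)
h(I) = 6 - 2*I*√2 (h(I) = -2*I*√2 + 6*1 = -2*I*√2 + 6 = 6 - 2*I*√2)
1/((h(11/(-10))*260 - 427) + 1228914) = 1/(((6 - 2*I*√2)*260 - 427) + 1228914) = 1/(((1560 - 520*I*√2) - 427) + 1228914) = 1/((1133 - 520*I*√2) + 1228914) = 1/(1230047 - 520*I*√2)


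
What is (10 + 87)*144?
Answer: 13968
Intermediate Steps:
(10 + 87)*144 = 97*144 = 13968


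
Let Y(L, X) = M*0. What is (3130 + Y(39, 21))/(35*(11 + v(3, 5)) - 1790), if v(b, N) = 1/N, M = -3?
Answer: -1565/699 ≈ -2.2389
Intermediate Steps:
Y(L, X) = 0 (Y(L, X) = -3*0 = 0)
(3130 + Y(39, 21))/(35*(11 + v(3, 5)) - 1790) = (3130 + 0)/(35*(11 + 1/5) - 1790) = 3130/(35*(11 + ⅕) - 1790) = 3130/(35*(56/5) - 1790) = 3130/(392 - 1790) = 3130/(-1398) = 3130*(-1/1398) = -1565/699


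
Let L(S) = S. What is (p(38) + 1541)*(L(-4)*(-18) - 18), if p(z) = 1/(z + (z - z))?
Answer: 1581093/19 ≈ 83215.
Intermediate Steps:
p(z) = 1/z (p(z) = 1/(z + 0) = 1/z)
(p(38) + 1541)*(L(-4)*(-18) - 18) = (1/38 + 1541)*(-4*(-18) - 18) = (1/38 + 1541)*(72 - 18) = (58559/38)*54 = 1581093/19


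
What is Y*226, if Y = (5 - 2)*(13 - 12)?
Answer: 678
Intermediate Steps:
Y = 3 (Y = 3*1 = 3)
Y*226 = 3*226 = 678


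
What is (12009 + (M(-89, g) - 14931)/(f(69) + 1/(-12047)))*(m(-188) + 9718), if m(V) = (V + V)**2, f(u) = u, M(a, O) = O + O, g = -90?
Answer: 740386509674667/415621 ≈ 1.7814e+9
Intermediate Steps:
M(a, O) = 2*O
m(V) = 4*V**2 (m(V) = (2*V)**2 = 4*V**2)
(12009 + (M(-89, g) - 14931)/(f(69) + 1/(-12047)))*(m(-188) + 9718) = (12009 + (2*(-90) - 14931)/(69 + 1/(-12047)))*(4*(-188)**2 + 9718) = (12009 + (-180 - 14931)/(69 - 1/12047))*(4*35344 + 9718) = (12009 - 15111/831242/12047)*(141376 + 9718) = (12009 - 15111*12047/831242)*151094 = (12009 - 182042217/831242)*151094 = (9800342961/831242)*151094 = 740386509674667/415621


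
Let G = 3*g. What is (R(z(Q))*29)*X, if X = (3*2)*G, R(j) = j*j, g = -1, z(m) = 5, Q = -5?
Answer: -13050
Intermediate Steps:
G = -3 (G = 3*(-1) = -3)
R(j) = j**2
X = -18 (X = (3*2)*(-3) = 6*(-3) = -18)
(R(z(Q))*29)*X = (5**2*29)*(-18) = (25*29)*(-18) = 725*(-18) = -13050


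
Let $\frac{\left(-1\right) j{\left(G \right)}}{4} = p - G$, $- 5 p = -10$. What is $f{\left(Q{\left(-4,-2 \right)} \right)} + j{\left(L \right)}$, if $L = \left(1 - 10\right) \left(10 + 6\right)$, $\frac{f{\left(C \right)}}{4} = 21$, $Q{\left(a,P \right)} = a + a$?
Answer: $-500$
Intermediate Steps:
$Q{\left(a,P \right)} = 2 a$
$f{\left(C \right)} = 84$ ($f{\left(C \right)} = 4 \cdot 21 = 84$)
$L = -144$ ($L = \left(-9\right) 16 = -144$)
$p = 2$ ($p = \left(- \frac{1}{5}\right) \left(-10\right) = 2$)
$j{\left(G \right)} = -8 + 4 G$ ($j{\left(G \right)} = - 4 \left(2 - G\right) = -8 + 4 G$)
$f{\left(Q{\left(-4,-2 \right)} \right)} + j{\left(L \right)} = 84 + \left(-8 + 4 \left(-144\right)\right) = 84 - 584 = -500$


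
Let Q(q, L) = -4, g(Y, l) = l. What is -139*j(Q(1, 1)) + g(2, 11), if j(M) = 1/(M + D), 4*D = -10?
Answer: 421/13 ≈ 32.385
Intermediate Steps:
D = -5/2 (D = (1/4)*(-10) = -5/2 ≈ -2.5000)
j(M) = 1/(-5/2 + M) (j(M) = 1/(M - 5/2) = 1/(-5/2 + M))
-139*j(Q(1, 1)) + g(2, 11) = -278/(-5 + 2*(-4)) + 11 = -278/(-5 - 8) + 11 = -278/(-13) + 11 = -278*(-1)/13 + 11 = -139*(-2/13) + 11 = 278/13 + 11 = 421/13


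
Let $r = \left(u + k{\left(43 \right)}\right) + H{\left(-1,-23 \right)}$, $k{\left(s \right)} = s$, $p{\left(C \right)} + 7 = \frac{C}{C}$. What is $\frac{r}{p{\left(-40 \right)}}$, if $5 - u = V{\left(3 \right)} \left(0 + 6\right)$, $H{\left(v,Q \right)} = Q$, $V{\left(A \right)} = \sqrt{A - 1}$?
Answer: $- \frac{25}{6} + \sqrt{2} \approx -2.7525$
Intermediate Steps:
$p{\left(C \right)} = -6$ ($p{\left(C \right)} = -7 + \frac{C}{C} = -7 + 1 = -6$)
$V{\left(A \right)} = \sqrt{-1 + A}$
$u = 5 - 6 \sqrt{2}$ ($u = 5 - \sqrt{-1 + 3} \left(0 + 6\right) = 5 - \sqrt{2} \cdot 6 = 5 - 6 \sqrt{2} \approx -3.4853$)
$r = 25 - 6 \sqrt{2}$ ($r = \left(\left(5 - 6 \sqrt{2}\right) + 43\right) - 23 = \left(48 - 6 \sqrt{2}\right) - 23 = 25 - 6 \sqrt{2} \approx 16.515$)
$\frac{r}{p{\left(-40 \right)}} = \frac{25 - 6 \sqrt{2}}{-6} = \left(25 - 6 \sqrt{2}\right) \left(- \frac{1}{6}\right) = - \frac{25}{6} + \sqrt{2}$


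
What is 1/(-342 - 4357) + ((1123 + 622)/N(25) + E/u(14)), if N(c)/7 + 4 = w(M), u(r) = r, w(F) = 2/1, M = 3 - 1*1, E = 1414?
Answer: -1555383/65786 ≈ -23.643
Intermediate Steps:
M = 2 (M = 3 - 1 = 2)
w(F) = 2 (w(F) = 2*1 = 2)
N(c) = -14 (N(c) = -28 + 7*2 = -28 + 14 = -14)
1/(-342 - 4357) + ((1123 + 622)/N(25) + E/u(14)) = 1/(-342 - 4357) + ((1123 + 622)/(-14) + 1414/14) = 1/(-4699) + (1745*(-1/14) + 1414*(1/14)) = -1/4699 + (-1745/14 + 101) = -1/4699 - 331/14 = -1555383/65786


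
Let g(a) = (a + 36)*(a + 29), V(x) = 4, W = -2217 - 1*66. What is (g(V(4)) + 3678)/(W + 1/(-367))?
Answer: -53949/24643 ≈ -2.1892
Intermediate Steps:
W = -2283 (W = -2217 - 66 = -2283)
g(a) = (29 + a)*(36 + a) (g(a) = (36 + a)*(29 + a) = (29 + a)*(36 + a))
(g(V(4)) + 3678)/(W + 1/(-367)) = ((1044 + 4**2 + 65*4) + 3678)/(-2283 + 1/(-367)) = ((1044 + 16 + 260) + 3678)/(-2283 - 1/367) = (1320 + 3678)/(-837862/367) = 4998*(-367/837862) = -53949/24643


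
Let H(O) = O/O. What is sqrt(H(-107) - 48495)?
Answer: I*sqrt(48494) ≈ 220.21*I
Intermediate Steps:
H(O) = 1
sqrt(H(-107) - 48495) = sqrt(1 - 48495) = sqrt(-48494) = I*sqrt(48494)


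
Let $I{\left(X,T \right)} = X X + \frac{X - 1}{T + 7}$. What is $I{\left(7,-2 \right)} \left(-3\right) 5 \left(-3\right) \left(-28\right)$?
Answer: $-63252$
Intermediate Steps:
$I{\left(X,T \right)} = X^{2} + \frac{-1 + X}{7 + T}$
$I{\left(7,-2 \right)} \left(-3\right) 5 \left(-3\right) \left(-28\right) = \frac{-1 + 7 + 7 \cdot 7^{2} - 2 \cdot 7^{2}}{7 - 2} \left(-3\right) 5 \left(-3\right) \left(-28\right) = \frac{-1 + 7 + 7 \cdot 49 - 98}{5} \left(\left(-15\right) \left(-3\right)\right) \left(-28\right) = \frac{-1 + 7 + 343 - 98}{5} \cdot 45 \left(-28\right) = \frac{1}{5} \cdot 251 \cdot 45 \left(-28\right) = \frac{251}{5} \cdot 45 \left(-28\right) = 2259 \left(-28\right) = -63252$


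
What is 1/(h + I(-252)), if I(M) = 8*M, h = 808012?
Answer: 1/805996 ≈ 1.2407e-6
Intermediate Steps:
1/(h + I(-252)) = 1/(808012 + 8*(-252)) = 1/(808012 - 2016) = 1/805996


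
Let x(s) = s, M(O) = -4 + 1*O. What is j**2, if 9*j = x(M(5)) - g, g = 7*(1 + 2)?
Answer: 400/81 ≈ 4.9383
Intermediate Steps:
M(O) = -4 + O
g = 21 (g = 7*3 = 21)
j = -20/9 (j = ((-4 + 5) - 1*21)/9 = (1 - 21)/9 = (1/9)*(-20) = -20/9 ≈ -2.2222)
j**2 = (-20/9)**2 = 400/81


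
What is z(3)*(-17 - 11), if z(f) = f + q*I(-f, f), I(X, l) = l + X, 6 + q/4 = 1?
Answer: -84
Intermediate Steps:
q = -20 (q = -24 + 4*1 = -24 + 4 = -20)
I(X, l) = X + l
z(f) = f (z(f) = f - 20*(-f + f) = f - 20*0 = f + 0 = f)
z(3)*(-17 - 11) = 3*(-17 - 11) = 3*(-28) = -84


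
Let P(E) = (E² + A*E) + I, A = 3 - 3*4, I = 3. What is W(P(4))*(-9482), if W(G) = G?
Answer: 161194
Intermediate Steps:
A = -9 (A = 3 - 12 = -9)
P(E) = 3 + E² - 9*E (P(E) = (E² - 9*E) + 3 = 3 + E² - 9*E)
W(P(4))*(-9482) = (3 + 4² - 9*4)*(-9482) = (3 + 16 - 36)*(-9482) = -17*(-9482) = 161194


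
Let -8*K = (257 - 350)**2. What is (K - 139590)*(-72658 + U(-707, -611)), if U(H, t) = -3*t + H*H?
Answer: -60351288732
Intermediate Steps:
K = -8649/8 (K = -(257 - 350)**2/8 = -1/8*(-93)**2 = -1/8*8649 = -8649/8 ≈ -1081.1)
U(H, t) = H**2 - 3*t (U(H, t) = -3*t + H**2 = H**2 - 3*t)
(K - 139590)*(-72658 + U(-707, -611)) = (-8649/8 - 139590)*(-72658 + ((-707)**2 - 3*(-611))) = -1125369*(-72658 + (499849 + 1833))/8 = -1125369*(-72658 + 501682)/8 = -1125369/8*429024 = -60351288732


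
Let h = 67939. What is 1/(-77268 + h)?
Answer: -1/9329 ≈ -0.00010719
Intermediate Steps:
1/(-77268 + h) = 1/(-77268 + 67939) = 1/(-9329) = -1/9329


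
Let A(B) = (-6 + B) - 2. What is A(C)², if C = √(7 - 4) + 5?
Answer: (3 - √3)² ≈ 1.6077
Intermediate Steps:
C = 5 + √3 (C = √3 + 5 = 5 + √3 ≈ 6.7320)
A(B) = -8 + B
A(C)² = (-8 + (5 + √3))² = (-3 + √3)²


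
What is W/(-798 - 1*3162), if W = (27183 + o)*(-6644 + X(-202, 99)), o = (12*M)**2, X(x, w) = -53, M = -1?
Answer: 61002973/1320 ≈ 46214.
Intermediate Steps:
o = 144 (o = (12*(-1))**2 = (-12)**2 = 144)
W = -183008919 (W = (27183 + 144)*(-6644 - 53) = 27327*(-6697) = -183008919)
W/(-798 - 1*3162) = -183008919/(-798 - 1*3162) = -183008919/(-798 - 3162) = -183008919/(-3960) = -183008919*(-1/3960) = 61002973/1320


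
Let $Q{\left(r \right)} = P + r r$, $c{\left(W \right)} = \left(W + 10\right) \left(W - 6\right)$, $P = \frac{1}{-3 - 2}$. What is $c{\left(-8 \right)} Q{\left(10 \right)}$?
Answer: $- \frac{13972}{5} \approx -2794.4$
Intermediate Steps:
$P = - \frac{1}{5}$ ($P = \frac{1}{-5} = - \frac{1}{5} \approx -0.2$)
$c{\left(W \right)} = \left(-6 + W\right) \left(10 + W\right)$ ($c{\left(W \right)} = \left(10 + W\right) \left(-6 + W\right) = \left(-6 + W\right) \left(10 + W\right)$)
$Q{\left(r \right)} = - \frac{1}{5} + r^{2}$ ($Q{\left(r \right)} = - \frac{1}{5} + r r = - \frac{1}{5} + r^{2}$)
$c{\left(-8 \right)} Q{\left(10 \right)} = \left(-60 + \left(-8\right)^{2} + 4 \left(-8\right)\right) \left(- \frac{1}{5} + 10^{2}\right) = \left(-60 + 64 - 32\right) \left(- \frac{1}{5} + 100\right) = \left(-28\right) \frac{499}{5} = - \frac{13972}{5}$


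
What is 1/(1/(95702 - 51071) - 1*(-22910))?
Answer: 44631/1022496211 ≈ 4.3649e-5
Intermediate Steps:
1/(1/(95702 - 51071) - 1*(-22910)) = 1/(1/44631 + 22910) = 1/(1022496211/44631) = 44631/1022496211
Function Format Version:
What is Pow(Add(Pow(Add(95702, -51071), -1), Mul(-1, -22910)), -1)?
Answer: Rational(44631, 1022496211) ≈ 4.3649e-5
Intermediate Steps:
Pow(Add(Pow(Add(95702, -51071), -1), Mul(-1, -22910)), -1) = Pow(Add(Pow(44631, -1), 22910), -1) = Pow(Add(Rational(1, 44631), 22910), -1) = Pow(Rational(1022496211, 44631), -1) = Rational(44631, 1022496211)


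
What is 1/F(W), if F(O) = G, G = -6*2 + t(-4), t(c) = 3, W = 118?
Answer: -⅑ ≈ -0.11111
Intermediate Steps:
G = -9 (G = -6*2 + 3 = -12 + 3 = -9)
F(O) = -9
1/F(W) = 1/(-9) = -⅑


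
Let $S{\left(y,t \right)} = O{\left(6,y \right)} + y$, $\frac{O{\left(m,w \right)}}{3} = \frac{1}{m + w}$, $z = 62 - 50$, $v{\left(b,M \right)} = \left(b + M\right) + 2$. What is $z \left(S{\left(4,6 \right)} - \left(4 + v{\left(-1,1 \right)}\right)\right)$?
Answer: $- \frac{102}{5} \approx -20.4$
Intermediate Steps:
$v{\left(b,M \right)} = 2 + M + b$ ($v{\left(b,M \right)} = \left(M + b\right) + 2 = 2 + M + b$)
$z = 12$ ($z = 62 - 50 = 12$)
$O{\left(m,w \right)} = \frac{3}{m + w}$
$S{\left(y,t \right)} = y + \frac{3}{6 + y}$ ($S{\left(y,t \right)} = \frac{3}{6 + y} + y = y + \frac{3}{6 + y}$)
$z \left(S{\left(4,6 \right)} - \left(4 + v{\left(-1,1 \right)}\right)\right) = 12 \left(\frac{3 + 4 \left(6 + 4\right)}{6 + 4} - 6\right) = 12 \left(\frac{3 + 4 \cdot 10}{10} - 6\right) = 12 \left(\frac{3 + 40}{10} - 6\right) = 12 \left(\frac{1}{10} \cdot 43 - 6\right) = 12 \left(\frac{43}{10} - 6\right) = 12 \left(- \frac{17}{10}\right) = - \frac{102}{5}$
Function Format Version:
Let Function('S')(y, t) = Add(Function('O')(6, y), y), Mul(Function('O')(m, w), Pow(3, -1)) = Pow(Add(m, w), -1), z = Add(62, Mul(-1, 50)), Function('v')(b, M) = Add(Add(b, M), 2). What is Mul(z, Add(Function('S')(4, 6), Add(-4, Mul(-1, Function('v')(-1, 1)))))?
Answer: Rational(-102, 5) ≈ -20.400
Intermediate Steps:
Function('v')(b, M) = Add(2, M, b) (Function('v')(b, M) = Add(Add(M, b), 2) = Add(2, M, b))
z = 12 (z = Add(62, -50) = 12)
Function('O')(m, w) = Mul(3, Pow(Add(m, w), -1))
Function('S')(y, t) = Add(y, Mul(3, Pow(Add(6, y), -1))) (Function('S')(y, t) = Add(Mul(3, Pow(Add(6, y), -1)), y) = Add(y, Mul(3, Pow(Add(6, y), -1))))
Mul(z, Add(Function('S')(4, 6), Add(-4, Mul(-1, Function('v')(-1, 1))))) = Mul(12, Add(Mul(Pow(Add(6, 4), -1), Add(3, Mul(4, Add(6, 4)))), Add(-4, Mul(-1, Add(2, 1, -1))))) = Mul(12, Add(Mul(Pow(10, -1), Add(3, Mul(4, 10))), Add(-4, Mul(-1, 2)))) = Mul(12, Add(Mul(Rational(1, 10), Add(3, 40)), Add(-4, -2))) = Mul(12, Add(Mul(Rational(1, 10), 43), -6)) = Mul(12, Add(Rational(43, 10), -6)) = Mul(12, Rational(-17, 10)) = Rational(-102, 5)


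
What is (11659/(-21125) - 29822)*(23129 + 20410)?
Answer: -27429631346451/21125 ≈ -1.2984e+9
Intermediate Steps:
(11659/(-21125) - 29822)*(23129 + 20410) = (11659*(-1/21125) - 29822)*43539 = (-11659/21125 - 29822)*43539 = -630001409/21125*43539 = -27429631346451/21125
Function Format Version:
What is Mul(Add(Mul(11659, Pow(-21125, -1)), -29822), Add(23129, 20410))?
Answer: Rational(-27429631346451, 21125) ≈ -1.2984e+9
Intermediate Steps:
Mul(Add(Mul(11659, Pow(-21125, -1)), -29822), Add(23129, 20410)) = Mul(Add(Mul(11659, Rational(-1, 21125)), -29822), 43539) = Mul(Add(Rational(-11659, 21125), -29822), 43539) = Mul(Rational(-630001409, 21125), 43539) = Rational(-27429631346451, 21125)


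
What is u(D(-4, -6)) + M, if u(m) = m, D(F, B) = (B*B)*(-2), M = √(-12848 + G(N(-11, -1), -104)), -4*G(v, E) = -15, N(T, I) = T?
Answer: -72 + I*√51377/2 ≈ -72.0 + 113.33*I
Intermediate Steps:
G(v, E) = 15/4 (G(v, E) = -¼*(-15) = 15/4)
M = I*√51377/2 (M = √(-12848 + 15/4) = √(-51377/4) = I*√51377/2 ≈ 113.33*I)
D(F, B) = -2*B² (D(F, B) = B²*(-2) = -2*B²)
u(D(-4, -6)) + M = -2*(-6)² + I*√51377/2 = -2*36 + I*√51377/2 = -72 + I*√51377/2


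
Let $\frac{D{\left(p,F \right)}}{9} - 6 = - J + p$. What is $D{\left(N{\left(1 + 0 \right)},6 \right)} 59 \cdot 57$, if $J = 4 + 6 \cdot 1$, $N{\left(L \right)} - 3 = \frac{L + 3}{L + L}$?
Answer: $30267$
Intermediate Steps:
$N{\left(L \right)} = 3 + \frac{3 + L}{2 L}$ ($N{\left(L \right)} = 3 + \frac{L + 3}{L + L} = 3 + \frac{3 + L}{2 L}$)
$J = 10$ ($J = 4 + 6 = 10$)
$D{\left(p,F \right)} = -36 + 9 p$ ($D{\left(p,F \right)} = 54 + 9 \left(\left(-1\right) 10 + p\right) = 54 + 9 \left(-10 + p\right) = 54 + \left(-90 + 9 p\right) = -36 + 9 p$)
$D{\left(N{\left(1 + 0 \right)},6 \right)} 59 \cdot 57 = \left(-36 + 9 \frac{3 + 7 \left(1 + 0\right)}{2 \left(1 + 0\right)}\right) 59 \cdot 57 = \left(-36 + 9 \frac{3 + 7 \cdot 1}{2 \cdot 1}\right) 59 \cdot 57 = \left(-36 + 9 \cdot \frac{1}{2} \cdot 1 \left(3 + 7\right)\right) 59 \cdot 57 = \left(-36 + 9 \cdot \frac{1}{2} \cdot 1 \cdot 10\right) 59 \cdot 57 = \left(-36 + 9 \cdot 5\right) 59 \cdot 57 = \left(-36 + 45\right) 59 \cdot 57 = 9 \cdot 59 \cdot 57 = 531 \cdot 57 = 30267$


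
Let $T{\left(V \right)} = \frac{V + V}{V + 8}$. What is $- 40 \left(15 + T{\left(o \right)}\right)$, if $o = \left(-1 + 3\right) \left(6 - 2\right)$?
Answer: $-640$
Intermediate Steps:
$o = 8$ ($o = 2 \cdot 4 = 8$)
$T{\left(V \right)} = \frac{2 V}{8 + V}$
$- 40 \left(15 + T{\left(o \right)}\right) = - 40 \left(15 + 2 \cdot 8 \frac{1}{8 + 8}\right) = - 40 \left(15 + 2 \cdot 8 \cdot \frac{1}{16}\right) = - 40 \left(15 + 1\right) = \left(-40\right) 16 = -640$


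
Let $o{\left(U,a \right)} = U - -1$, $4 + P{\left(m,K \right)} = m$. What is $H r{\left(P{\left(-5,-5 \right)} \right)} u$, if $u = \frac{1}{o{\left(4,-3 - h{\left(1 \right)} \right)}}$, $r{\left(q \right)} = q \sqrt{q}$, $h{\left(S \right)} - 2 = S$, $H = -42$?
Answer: $\frac{1134 i}{5} \approx 226.8 i$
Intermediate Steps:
$h{\left(S \right)} = 2 + S$
$P{\left(m,K \right)} = -4 + m$
$r{\left(q \right)} = q^{\frac{3}{2}}$
$o{\left(U,a \right)} = 1 + U$ ($o{\left(U,a \right)} = U + 1 = 1 + U$)
$u = \frac{1}{5}$ ($u = \frac{1}{1 + 4} = \frac{1}{5} \approx 0.2$)
$H r{\left(P{\left(-5,-5 \right)} \right)} u = - 42 \left(-4 - 5\right)^{\frac{3}{2}} \cdot \frac{1}{5} = - 42 \left(-9\right)^{\frac{3}{2}} \cdot \frac{1}{5} = - 42 \left(- 27 i\right) \frac{1}{5} = 1134 i \frac{1}{5} = \frac{1134 i}{5}$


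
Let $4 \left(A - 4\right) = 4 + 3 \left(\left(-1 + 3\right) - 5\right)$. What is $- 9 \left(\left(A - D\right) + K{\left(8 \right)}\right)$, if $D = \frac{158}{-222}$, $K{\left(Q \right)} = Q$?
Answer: $- \frac{15267}{148} \approx -103.16$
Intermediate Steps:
$A = \frac{11}{4}$ ($A = 4 + \frac{4 + 3 \left(\left(-1 + 3\right) - 5\right)}{4} = 4 + \frac{4 + 3 \left(2 - 5\right)}{4} = 4 + \frac{4 + 3 \left(-3\right)}{4} = 4 + \frac{4 - 9}{4} = 4 + \frac{1}{4} \left(-5\right) = 4 - \frac{5}{4} = \frac{11}{4} \approx 2.75$)
$D = - \frac{79}{111}$ ($D = 158 \left(- \frac{1}{222}\right) = - \frac{79}{111} \approx -0.71171$)
$- 9 \left(\left(A - D\right) + K{\left(8 \right)}\right) = - 9 \left(\left(\frac{11}{4} - - \frac{79}{111}\right) + 8\right) = - 9 \left(\left(\frac{11}{4} + \frac{79}{111}\right) + 8\right) = - 9 \left(\frac{1537}{444} + 8\right) = \left(-9\right) \frac{5089}{444} = - \frac{15267}{148}$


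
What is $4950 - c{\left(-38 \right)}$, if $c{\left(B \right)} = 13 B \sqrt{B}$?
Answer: $4950 + 494 i \sqrt{38} \approx 4950.0 + 3045.2 i$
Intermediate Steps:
$c{\left(B \right)} = 13 B^{\frac{3}{2}}$
$4950 - c{\left(-38 \right)} = 4950 - 13 \left(-38\right)^{\frac{3}{2}} = 4950 - 13 \left(- 38 i \sqrt{38}\right) = 4950 - - 494 i \sqrt{38} = 4950 + 494 i \sqrt{38}$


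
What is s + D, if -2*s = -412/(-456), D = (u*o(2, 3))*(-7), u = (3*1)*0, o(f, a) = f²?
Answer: -103/228 ≈ -0.45175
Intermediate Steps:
u = 0 (u = 3*0 = 0)
D = 0 (D = (0*2²)*(-7) = (0*4)*(-7) = 0*(-7) = 0)
s = -103/228 (s = -(-206)/(-456) = -(-206)*(-1)/456 = -½*103/114 = -103/228 ≈ -0.45175)
s + D = -103/228 + 0 = -103/228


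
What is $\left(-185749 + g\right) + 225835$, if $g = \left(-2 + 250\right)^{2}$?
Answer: $101590$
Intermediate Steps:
$g = 61504$ ($g = 248^{2} = 61504$)
$\left(-185749 + g\right) + 225835 = \left(-185749 + 61504\right) + 225835 = -124245 + 225835 = 101590$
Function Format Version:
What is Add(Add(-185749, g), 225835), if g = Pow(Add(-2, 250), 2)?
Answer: 101590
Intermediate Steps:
g = 61504 (g = Pow(248, 2) = 61504)
Add(Add(-185749, g), 225835) = Add(Add(-185749, 61504), 225835) = Add(-124245, 225835) = 101590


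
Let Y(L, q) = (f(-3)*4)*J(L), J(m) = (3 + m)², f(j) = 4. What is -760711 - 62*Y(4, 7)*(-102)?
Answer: 4197305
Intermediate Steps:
Y(L, q) = 16*(3 + L)² (Y(L, q) = (4*4)*(3 + L)² = 16*(3 + L)²)
-760711 - 62*Y(4, 7)*(-102) = -760711 - 992*(3 + 4)²*(-102) = -760711 - 992*7²*(-102) = -760711 - 992*49*(-102) = -760711 - 62*784*(-102) = -760711 - 48608*(-102) = -760711 + 4958016 = 4197305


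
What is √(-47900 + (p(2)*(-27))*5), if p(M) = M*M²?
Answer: 2*I*√12245 ≈ 221.31*I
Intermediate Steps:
p(M) = M³
√(-47900 + (p(2)*(-27))*5) = √(-47900 + (2³*(-27))*5) = √(-47900 + (8*(-27))*5) = √(-47900 - 216*5) = √(-47900 - 1080) = √(-48980) = 2*I*√12245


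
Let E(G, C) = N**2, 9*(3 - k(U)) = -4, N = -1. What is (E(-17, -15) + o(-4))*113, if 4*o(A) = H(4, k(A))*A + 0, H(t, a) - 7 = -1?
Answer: -565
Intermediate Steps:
k(U) = 31/9 (k(U) = 3 - 1/9*(-4) = 3 + 4/9 = 31/9)
H(t, a) = 6 (H(t, a) = 7 - 1 = 6)
o(A) = 3*A/2 (o(A) = (6*A + 0)/4 = (6*A)/4 = 3*A/2)
E(G, C) = 1 (E(G, C) = (-1)**2 = 1)
(E(-17, -15) + o(-4))*113 = (1 + (3/2)*(-4))*113 = (1 - 6)*113 = -5*113 = -565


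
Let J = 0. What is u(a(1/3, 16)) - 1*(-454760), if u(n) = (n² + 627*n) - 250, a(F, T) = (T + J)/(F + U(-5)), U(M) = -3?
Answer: 450784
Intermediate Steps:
a(F, T) = T/(-3 + F) (a(F, T) = (T + 0)/(F - 3) = T/(-3 + F))
u(n) = -250 + n² + 627*n
u(a(1/3, 16)) - 1*(-454760) = (-250 + (16/(-3 + 1/3))² + 627*(16/(-3 + 1/3))) - 1*(-454760) = (-250 + (16/(-3 + ⅓))² + 627*(16/(-3 + ⅓))) + 454760 = (-250 + (16/(-8/3))² + 627*(16/(-8/3))) + 454760 = (-250 + (16*(-3/8))² + 627*(16*(-3/8))) + 454760 = (-250 + (-6)² + 627*(-6)) + 454760 = (-250 + 36 - 3762) + 454760 = -3976 + 454760 = 450784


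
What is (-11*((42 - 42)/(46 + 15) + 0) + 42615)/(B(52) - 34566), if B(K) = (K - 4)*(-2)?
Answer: -14205/11554 ≈ -1.2294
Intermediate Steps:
B(K) = 8 - 2*K (B(K) = (-4 + K)*(-2) = 8 - 2*K)
(-11*((42 - 42)/(46 + 15) + 0) + 42615)/(B(52) - 34566) = (-11*((42 - 42)/(46 + 15) + 0) + 42615)/((8 - 2*52) - 34566) = (-11*(0/61 + 0) + 42615)/((8 - 104) - 34566) = (-11*(0*(1/61) + 0) + 42615)/(-96 - 34566) = (-11*(0 + 0) + 42615)/(-34662) = (-11*0 + 42615)*(-1/34662) = (0 + 42615)*(-1/34662) = 42615*(-1/34662) = -14205/11554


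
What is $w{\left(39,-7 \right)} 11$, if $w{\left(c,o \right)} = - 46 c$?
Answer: $-19734$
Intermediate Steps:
$w{\left(39,-7 \right)} 11 = \left(-46\right) 39 \cdot 11 = \left(-1794\right) 11 = -19734$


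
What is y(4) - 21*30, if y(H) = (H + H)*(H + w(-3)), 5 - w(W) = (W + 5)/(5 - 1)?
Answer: -562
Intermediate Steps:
w(W) = 15/4 - W/4 (w(W) = 5 - (W + 5)/(5 - 1) = 5 - (5 + W)/4 = 5 - (5/4 + W/4) = 5 + (-5/4 - W/4) = 15/4 - W/4)
y(H) = 2*H*(9/2 + H) (y(H) = (H + H)*(H + (15/4 - ¼*(-3))) = (2*H)*(H + (15/4 + ¾)) = (2*H)*(H + 9/2) = (2*H)*(9/2 + H) = 2*H*(9/2 + H))
y(4) - 21*30 = 4*(9 + 2*4) - 21*30 = 4*(9 + 8) - 630 = 4*17 - 630 = 68 - 630 = -562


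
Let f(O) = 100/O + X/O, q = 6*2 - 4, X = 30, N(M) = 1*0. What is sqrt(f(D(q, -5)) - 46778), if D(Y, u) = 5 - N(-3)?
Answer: 4*I*sqrt(2922) ≈ 216.22*I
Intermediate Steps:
N(M) = 0
q = 8 (q = 12 - 4 = 8)
D(Y, u) = 5 (D(Y, u) = 5 - 1*0 = 5 + 0 = 5)
f(O) = 130/O (f(O) = 100/O + 30/O = 130/O)
sqrt(f(D(q, -5)) - 46778) = sqrt(130/5 - 46778) = sqrt(130*(1/5) - 46778) = sqrt(26 - 46778) = sqrt(-46752) = 4*I*sqrt(2922)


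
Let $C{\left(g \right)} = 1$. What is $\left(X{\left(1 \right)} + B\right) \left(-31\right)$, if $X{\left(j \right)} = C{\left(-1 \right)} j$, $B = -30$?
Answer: $899$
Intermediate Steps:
$X{\left(j \right)} = j$ ($X{\left(j \right)} = 1 j = j$)
$\left(X{\left(1 \right)} + B\right) \left(-31\right) = \left(1 - 30\right) \left(-31\right) = \left(-29\right) \left(-31\right) = 899$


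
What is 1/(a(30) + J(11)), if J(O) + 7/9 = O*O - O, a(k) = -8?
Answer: 9/911 ≈ 0.0098792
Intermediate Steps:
J(O) = -7/9 + O**2 - O (J(O) = -7/9 + (O*O - O) = -7/9 + (O**2 - O) = -7/9 + O**2 - O)
1/(a(30) + J(11)) = 1/(-8 + (-7/9 + 11**2 - 1*11)) = 1/(-8 + (-7/9 + 121 - 11)) = 1/(-8 + 983/9) = 1/(911/9) = 9/911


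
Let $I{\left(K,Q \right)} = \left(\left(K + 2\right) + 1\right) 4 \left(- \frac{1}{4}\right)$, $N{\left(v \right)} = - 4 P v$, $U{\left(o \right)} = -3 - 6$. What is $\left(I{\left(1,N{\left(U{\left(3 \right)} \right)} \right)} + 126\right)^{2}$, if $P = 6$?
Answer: $14884$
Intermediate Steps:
$U{\left(o \right)} = -9$ ($U{\left(o \right)} = -3 - 6 = -9$)
$N{\left(v \right)} = - 24 v$ ($N{\left(v \right)} = \left(-4\right) 6 v = - 24 v$)
$I{\left(K,Q \right)} = -3 - K$ ($I{\left(K,Q \right)} = \left(\left(2 + K\right) + 1\right) 4 \left(\left(-1\right) \frac{1}{4}\right) = \left(3 + K\right) 4 \left(- \frac{1}{4}\right) = \left(12 + 4 K\right) \left(- \frac{1}{4}\right) = -3 - K$)
$\left(I{\left(1,N{\left(U{\left(3 \right)} \right)} \right)} + 126\right)^{2} = \left(\left(-3 - 1\right) + 126\right)^{2} = \left(-4 + 126\right)^{2} = 122^{2} = 14884$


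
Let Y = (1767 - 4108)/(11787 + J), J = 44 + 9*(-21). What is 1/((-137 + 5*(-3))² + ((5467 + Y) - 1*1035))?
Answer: 11642/320571771 ≈ 3.6316e-5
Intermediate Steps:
J = -145 (J = 44 - 189 = -145)
Y = -2341/11642 (Y = (1767 - 4108)/(11787 - 145) = -2341/11642 ≈ -0.20108)
1/((-137 + 5*(-3))² + ((5467 + Y) - 1*1035)) = 1/((-137 + 5*(-3))² + ((5467 - 2341/11642) - 1*1035)) = 1/((-137 - 15)² + (63644473/11642 - 1035)) = 1/((-152)² + 51595003/11642) = 1/(23104 + 51595003/11642) = 1/(320571771/11642) = 11642/320571771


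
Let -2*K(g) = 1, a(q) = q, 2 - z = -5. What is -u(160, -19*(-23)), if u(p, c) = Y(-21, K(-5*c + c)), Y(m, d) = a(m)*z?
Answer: 147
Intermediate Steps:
z = 7 (z = 2 - 1*(-5) = 2 + 5 = 7)
K(g) = -½ (K(g) = -½*1 = -½)
Y(m, d) = 7*m (Y(m, d) = m*7 = 7*m)
u(p, c) = -147 (u(p, c) = 7*(-21) = -147)
-u(160, -19*(-23)) = -1*(-147) = 147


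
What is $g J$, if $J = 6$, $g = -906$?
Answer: $-5436$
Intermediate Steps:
$g J = \left(-906\right) 6 = -5436$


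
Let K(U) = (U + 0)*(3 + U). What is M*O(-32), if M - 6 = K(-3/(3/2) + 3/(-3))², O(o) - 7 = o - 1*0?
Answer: -150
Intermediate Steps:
O(o) = 7 + o (O(o) = 7 + (o - 1*0) = 7 + (o + 0) = 7 + o)
K(U) = U*(3 + U)
M = 6 (M = 6 + ((-3/(3/2) + 3/(-3))*(3 + (-3/(3/2) + 3/(-3))))² = 6 + ((-3/(3*(½)) + 3*(-⅓))*(3 + (-3/(3*(½)) + 3*(-⅓))))² = 6 + ((-3/3/2 - 1)*(3 + (-3/3/2 - 1)))² = 6 + ((-3*⅔ - 1)*(3 + (-3*⅔ - 1)))² = 6 + ((-2 - 1)*(3 + (-2 - 1)))² = 6 + (-3*(3 - 3))² = 6 + (-3*0)² = 6 + 0² = 6 + 0 = 6)
M*O(-32) = 6*(7 - 32) = 6*(-25) = -150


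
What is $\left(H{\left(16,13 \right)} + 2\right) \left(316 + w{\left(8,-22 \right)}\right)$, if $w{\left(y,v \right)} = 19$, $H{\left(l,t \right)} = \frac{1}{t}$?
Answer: $\frac{9045}{13} \approx 695.77$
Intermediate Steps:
$\left(H{\left(16,13 \right)} + 2\right) \left(316 + w{\left(8,-22 \right)}\right) = \left(\frac{1}{13} + 2\right) \left(316 + 19\right) = \left(\frac{1}{13} + 2\right) 335 = \frac{27}{13} \cdot 335 = \frac{9045}{13}$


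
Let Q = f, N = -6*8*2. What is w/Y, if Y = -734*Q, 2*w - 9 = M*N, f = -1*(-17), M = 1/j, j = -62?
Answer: -327/773636 ≈ -0.00042268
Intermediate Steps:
M = -1/62 (M = 1/(-62) = -1/62 ≈ -0.016129)
f = 17
N = -96 (N = -48*2 = -96)
Q = 17
w = 327/62 (w = 9/2 + (-1/62*(-96))/2 = 9/2 + (½)*(48/31) = 9/2 + 24/31 = 327/62 ≈ 5.2742)
Y = -12478 (Y = -734*17 = -12478)
w/Y = (327/62)/(-12478) = (327/62)*(-1/12478) = -327/773636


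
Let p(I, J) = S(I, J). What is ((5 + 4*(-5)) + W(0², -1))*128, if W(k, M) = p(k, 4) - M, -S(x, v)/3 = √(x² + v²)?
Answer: -3328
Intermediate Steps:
S(x, v) = -3*√(v² + x²) (S(x, v) = -3*√(x² + v²) = -3*√(v² + x²))
p(I, J) = -3*√(I² + J²) (p(I, J) = -3*√(J² + I²) = -3*√(I² + J²))
W(k, M) = -M - 3*√(16 + k²) (W(k, M) = -3*√(k² + 4²) - M = -3*√(k² + 16) - M = -3*√(16 + k²) - M = -M - 3*√(16 + k²))
((5 + 4*(-5)) + W(0², -1))*128 = ((5 + 4*(-5)) + (-1*(-1) - 3*√(16 + (0²)²)))*128 = ((5 - 20) + (1 - 3*√(16 + 0²)))*128 = (-15 + (1 - 3*√(16 + 0)))*128 = (-15 + (1 - 3*√16))*128 = (-15 + (1 - 3*4))*128 = (-15 + (1 - 12))*128 = (-15 - 11)*128 = -26*128 = -3328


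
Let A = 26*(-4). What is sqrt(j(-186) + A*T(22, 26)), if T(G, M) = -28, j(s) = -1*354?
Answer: sqrt(2558) ≈ 50.577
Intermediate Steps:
A = -104
j(s) = -354
sqrt(j(-186) + A*T(22, 26)) = sqrt(-354 - 104*(-28)) = sqrt(-354 + 2912) = sqrt(2558)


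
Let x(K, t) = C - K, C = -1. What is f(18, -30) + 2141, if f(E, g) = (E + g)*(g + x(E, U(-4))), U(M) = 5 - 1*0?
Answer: 2729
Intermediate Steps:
U(M) = 5 (U(M) = 5 + 0 = 5)
x(K, t) = -1 - K
f(E, g) = (E + g)*(-1 + g - E) (f(E, g) = (E + g)*(g + (-1 - E)) = (E + g)*(-1 + g - E))
f(18, -30) + 2141 = ((-30)**2 - 1*18 - 1*(-30) - 1*18**2) + 2141 = (900 - 18 + 30 - 1*324) + 2141 = (900 - 18 + 30 - 324) + 2141 = 588 + 2141 = 2729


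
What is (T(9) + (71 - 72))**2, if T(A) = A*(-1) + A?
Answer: 1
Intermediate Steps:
T(A) = 0 (T(A) = -A + A = 0)
(T(9) + (71 - 72))**2 = (0 + (71 - 72))**2 = (0 - 1)**2 = (-1)**2 = 1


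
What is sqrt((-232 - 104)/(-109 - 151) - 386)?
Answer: I*sqrt(1625390)/65 ≈ 19.614*I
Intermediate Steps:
sqrt((-232 - 104)/(-109 - 151) - 386) = sqrt(-336/(-260) - 386) = sqrt(-336*(-1/260) - 386) = sqrt(84/65 - 386) = sqrt(-25006/65) = I*sqrt(1625390)/65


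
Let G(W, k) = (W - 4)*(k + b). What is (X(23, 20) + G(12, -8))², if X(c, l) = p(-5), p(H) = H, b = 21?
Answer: 9801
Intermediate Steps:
G(W, k) = (-4 + W)*(21 + k) (G(W, k) = (W - 4)*(k + 21) = (-4 + W)*(21 + k))
X(c, l) = -5
(X(23, 20) + G(12, -8))² = (-5 + (-84 - 4*(-8) + 21*12 + 12*(-8)))² = (-5 + (-84 + 32 + 252 - 96))² = (-5 + 104)² = 99² = 9801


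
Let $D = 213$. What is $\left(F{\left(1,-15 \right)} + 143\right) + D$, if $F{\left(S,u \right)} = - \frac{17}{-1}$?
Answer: $373$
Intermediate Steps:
$F{\left(S,u \right)} = 17$ ($F{\left(S,u \right)} = \left(-17\right) \left(-1\right) = 17$)
$\left(F{\left(1,-15 \right)} + 143\right) + D = \left(17 + 143\right) + 213 = 160 + 213 = 373$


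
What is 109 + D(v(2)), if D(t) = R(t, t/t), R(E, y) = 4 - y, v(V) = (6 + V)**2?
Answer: 112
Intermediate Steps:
D(t) = 3 (D(t) = 4 - t/t = 4 - 1*1 = 4 - 1 = 3)
109 + D(v(2)) = 109 + 3 = 112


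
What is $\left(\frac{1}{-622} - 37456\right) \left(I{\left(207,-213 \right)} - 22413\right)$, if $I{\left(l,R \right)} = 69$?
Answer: $\frac{260281155876}{311} \approx 8.3692 \cdot 10^{8}$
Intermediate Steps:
$\left(\frac{1}{-622} - 37456\right) \left(I{\left(207,-213 \right)} - 22413\right) = \left(\frac{1}{-622} - 37456\right) \left(69 - 22413\right) = \left(- \frac{1}{622} - 37456\right) \left(-22344\right) = \left(- \frac{23297633}{622}\right) \left(-22344\right) = \frac{260281155876}{311}$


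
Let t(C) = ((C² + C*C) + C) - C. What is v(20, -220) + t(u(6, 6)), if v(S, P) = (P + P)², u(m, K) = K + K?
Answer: 193888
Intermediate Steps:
u(m, K) = 2*K
v(S, P) = 4*P² (v(S, P) = (2*P)² = 4*P²)
t(C) = 2*C² (t(C) = ((C² + C²) + C) - C = (2*C² + C) - C = (C + 2*C²) - C = 2*C²)
v(20, -220) + t(u(6, 6)) = 4*(-220)² + 2*(2*6)² = 4*48400 + 2*12² = 193600 + 2*144 = 193600 + 288 = 193888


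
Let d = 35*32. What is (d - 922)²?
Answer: 39204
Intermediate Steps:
d = 1120
(d - 922)² = (1120 - 922)² = 198² = 39204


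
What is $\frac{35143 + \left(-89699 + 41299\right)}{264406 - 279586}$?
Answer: $\frac{4419}{5060} \approx 0.87332$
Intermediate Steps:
$\frac{35143 + \left(-89699 + 41299\right)}{264406 - 279586} = \frac{35143 - 48400}{-15180} = \left(-13257\right) \left(- \frac{1}{15180}\right) = \frac{4419}{5060}$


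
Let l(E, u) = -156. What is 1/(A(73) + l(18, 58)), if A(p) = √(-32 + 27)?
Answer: -156/24341 - I*√5/24341 ≈ -0.0064089 - 9.1864e-5*I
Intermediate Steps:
A(p) = I*√5 (A(p) = √(-5) = I*√5)
1/(A(73) + l(18, 58)) = 1/(I*√5 - 156) = 1/(-156 + I*√5)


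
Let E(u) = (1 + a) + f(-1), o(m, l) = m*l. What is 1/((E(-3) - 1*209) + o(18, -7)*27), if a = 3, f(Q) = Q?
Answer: -1/3608 ≈ -0.00027716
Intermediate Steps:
o(m, l) = l*m
E(u) = 3 (E(u) = (1 + 3) - 1 = 4 - 1 = 3)
1/((E(-3) - 1*209) + o(18, -7)*27) = 1/((3 - 1*209) - 7*18*27) = 1/((3 - 209) - 126*27) = 1/(-206 - 3402) = 1/(-3608) = -1/3608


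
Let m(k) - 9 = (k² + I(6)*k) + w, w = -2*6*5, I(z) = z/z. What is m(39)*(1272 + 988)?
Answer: 3410340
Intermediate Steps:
I(z) = 1
w = -60 (w = -12*5 = -60)
m(k) = -51 + k + k² (m(k) = 9 + ((k² + 1*k) - 60) = 9 + ((k² + k) - 60) = 9 + ((k + k²) - 60) = 9 + (-60 + k + k²) = -51 + k + k²)
m(39)*(1272 + 988) = (-51 + 39 + 39²)*(1272 + 988) = (-51 + 39 + 1521)*2260 = 1509*2260 = 3410340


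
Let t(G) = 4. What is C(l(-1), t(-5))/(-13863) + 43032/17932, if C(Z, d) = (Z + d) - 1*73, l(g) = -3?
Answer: 49820310/20715943 ≈ 2.4049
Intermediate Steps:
C(Z, d) = -73 + Z + d (C(Z, d) = (Z + d) - 73 = -73 + Z + d)
C(l(-1), t(-5))/(-13863) + 43032/17932 = (-73 - 3 + 4)/(-13863) + 43032/17932 = -72*(-1/13863) + 43032*(1/17932) = 24/4621 + 10758/4483 = 49820310/20715943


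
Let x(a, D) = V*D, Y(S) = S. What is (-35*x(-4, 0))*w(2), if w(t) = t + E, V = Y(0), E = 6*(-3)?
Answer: 0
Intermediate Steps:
E = -18
V = 0
w(t) = -18 + t (w(t) = t - 18 = -18 + t)
x(a, D) = 0 (x(a, D) = 0*D = 0)
(-35*x(-4, 0))*w(2) = (-35*0)*(-18 + 2) = 0*(-16) = 0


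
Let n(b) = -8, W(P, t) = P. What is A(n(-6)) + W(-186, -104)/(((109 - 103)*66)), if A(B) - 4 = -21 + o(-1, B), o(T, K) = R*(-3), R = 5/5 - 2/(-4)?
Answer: -725/33 ≈ -21.970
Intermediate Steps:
R = 3/2 (R = 5*(1/5) - 2*(-1/4) = 1 + 1/2 = 3/2 ≈ 1.5000)
o(T, K) = -9/2 (o(T, K) = (3/2)*(-3) = -9/2)
A(B) = -43/2 (A(B) = 4 + (-21 - 9/2) = 4 - 51/2 = -43/2)
A(n(-6)) + W(-186, -104)/(((109 - 103)*66)) = -43/2 - 186*1/(66*(109 - 103)) = -43/2 - 186/(6*66) = -43/2 - 186/396 = -43/2 - 186*1/396 = -43/2 - 31/66 = -725/33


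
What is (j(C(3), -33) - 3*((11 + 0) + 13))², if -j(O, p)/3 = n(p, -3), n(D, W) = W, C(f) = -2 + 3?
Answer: 3969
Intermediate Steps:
C(f) = 1
j(O, p) = 9 (j(O, p) = -3*(-3) = 9)
(j(C(3), -33) - 3*((11 + 0) + 13))² = (9 - 3*((11 + 0) + 13))² = (9 - 3*(11 + 13))² = (9 - 3*24)² = (9 - 72)² = (-63)² = 3969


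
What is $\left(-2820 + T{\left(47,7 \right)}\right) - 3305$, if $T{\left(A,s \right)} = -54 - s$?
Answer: $-6186$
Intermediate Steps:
$\left(-2820 + T{\left(47,7 \right)}\right) - 3305 = \left(-2820 - 61\right) - 3305 = -2881 - 3305 = -6186$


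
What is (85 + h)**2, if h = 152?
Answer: 56169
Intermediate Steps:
(85 + h)**2 = (85 + 152)**2 = 237**2 = 56169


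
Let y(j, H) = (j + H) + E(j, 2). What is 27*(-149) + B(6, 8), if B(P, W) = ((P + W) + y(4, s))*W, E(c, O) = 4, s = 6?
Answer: -3799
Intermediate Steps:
y(j, H) = 4 + H + j (y(j, H) = (j + H) + 4 = (H + j) + 4 = 4 + H + j)
B(P, W) = W*(14 + P + W) (B(P, W) = ((P + W) + (4 + 6 + 4))*W = ((P + W) + 14)*W = (14 + P + W)*W = W*(14 + P + W))
27*(-149) + B(6, 8) = 27*(-149) + 8*(14 + 6 + 8) = -4023 + 8*28 = -4023 + 224 = -3799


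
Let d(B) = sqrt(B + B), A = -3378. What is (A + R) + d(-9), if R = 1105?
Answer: -2273 + 3*I*sqrt(2) ≈ -2273.0 + 4.2426*I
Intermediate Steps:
d(B) = sqrt(2)*sqrt(B) (d(B) = sqrt(2*B) = sqrt(2)*sqrt(B))
(A + R) + d(-9) = (-3378 + 1105) + sqrt(2)*sqrt(-9) = -2273 + sqrt(2)*(3*I) = -2273 + 3*I*sqrt(2)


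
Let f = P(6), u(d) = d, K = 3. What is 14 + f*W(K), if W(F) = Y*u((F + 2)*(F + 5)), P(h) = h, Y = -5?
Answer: -1186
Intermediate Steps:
f = 6
W(F) = -5*(2 + F)*(5 + F) (W(F) = -5*(F + 2)*(F + 5) = -5*(2 + F)*(5 + F))
14 + f*W(K) = 14 + 6*(-50 - 35*3 - 5*3²) = 14 + 6*(-50 - 105 - 5*9) = 14 + 6*(-50 - 105 - 45) = 14 + 6*(-200) = 14 - 1200 = -1186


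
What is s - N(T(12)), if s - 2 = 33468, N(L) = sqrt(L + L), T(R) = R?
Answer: 33470 - 2*sqrt(6) ≈ 33465.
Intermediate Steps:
N(L) = sqrt(2)*sqrt(L) (N(L) = sqrt(2*L) = sqrt(2)*sqrt(L))
s = 33470 (s = 2 + 33468 = 33470)
s - N(T(12)) = 33470 - sqrt(2)*sqrt(12) = 33470 - sqrt(2)*2*sqrt(3) = 33470 - 2*sqrt(6)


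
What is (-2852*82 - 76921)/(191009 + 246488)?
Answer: -310785/437497 ≈ -0.71037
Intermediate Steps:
(-2852*82 - 76921)/(191009 + 246488) = (-233864 - 76921)/437497 = -310785*1/437497 = -310785/437497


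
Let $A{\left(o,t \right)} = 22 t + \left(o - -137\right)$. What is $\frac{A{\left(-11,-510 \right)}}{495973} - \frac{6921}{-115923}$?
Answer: $\frac{715526457}{19164892693} \approx 0.037335$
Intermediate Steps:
$A{\left(o,t \right)} = 137 + o + 22 t$ ($A{\left(o,t \right)} = 22 t + \left(o + 137\right) = 22 t + \left(137 + o\right) = 137 + o + 22 t$)
$\frac{A{\left(-11,-510 \right)}}{495973} - \frac{6921}{-115923} = \frac{137 - 11 + 22 \left(-510\right)}{495973} - \frac{6921}{-115923} = \left(137 - 11 - 11220\right) \frac{1}{495973} - - \frac{2307}{38641} = \left(-11094\right) \frac{1}{495973} + \frac{2307}{38641} = - \frac{11094}{495973} + \frac{2307}{38641} = \frac{715526457}{19164892693}$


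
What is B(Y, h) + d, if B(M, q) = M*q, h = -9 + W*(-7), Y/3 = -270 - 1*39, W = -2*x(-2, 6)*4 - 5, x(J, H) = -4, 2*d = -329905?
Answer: 37187/2 ≈ 18594.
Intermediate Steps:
d = -329905/2 (d = (½)*(-329905) = -329905/2 ≈ -1.6495e+5)
W = 27 (W = -2*(-4)*4 - 5 = 8*4 - 5 = 32 - 5 = 27)
Y = -927 (Y = 3*(-270 - 1*39) = 3*(-270 - 39) = 3*(-309) = -927)
h = -198 (h = -9 + 27*(-7) = -9 - 189 = -198)
B(Y, h) + d = -927*(-198) - 329905/2 = 183546 - 329905/2 = 37187/2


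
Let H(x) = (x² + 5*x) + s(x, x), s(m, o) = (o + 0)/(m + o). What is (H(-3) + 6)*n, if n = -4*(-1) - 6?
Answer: -1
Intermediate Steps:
s(m, o) = o/(m + o)
H(x) = ½ + x² + 5*x (H(x) = (x² + 5*x) + x/(x + x) = (x² + 5*x) + x/((2*x)) = (x² + 5*x) + x*(1/(2*x)) = (x² + 5*x) + ½ = ½ + x² + 5*x)
n = -2 (n = 4 - 6 = -2)
(H(-3) + 6)*n = ((½ + (-3)² + 5*(-3)) + 6)*(-2) = ((½ + 9 - 15) + 6)*(-2) = (-11/2 + 6)*(-2) = (½)*(-2) = -1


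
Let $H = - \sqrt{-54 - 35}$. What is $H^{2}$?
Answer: $-89$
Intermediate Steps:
$H = - i \sqrt{89}$ ($H = - \sqrt{-89} = - i \sqrt{89} \approx - 9.434 i$)
$H^{2} = \left(- i \sqrt{89}\right)^{2} = -89$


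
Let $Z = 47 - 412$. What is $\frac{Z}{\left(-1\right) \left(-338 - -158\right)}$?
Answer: $- \frac{73}{36} \approx -2.0278$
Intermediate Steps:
$Z = -365$ ($Z = 47 - 412 = -365$)
$\frac{Z}{\left(-1\right) \left(-338 - -158\right)} = - \frac{365}{\left(-1\right) \left(-338 - -158\right)} = - \frac{365}{\left(-1\right) \left(-338 + 158\right)} = - \frac{365}{\left(-1\right) \left(-180\right)} = - \frac{365}{180} = \left(-365\right) \frac{1}{180} = - \frac{73}{36}$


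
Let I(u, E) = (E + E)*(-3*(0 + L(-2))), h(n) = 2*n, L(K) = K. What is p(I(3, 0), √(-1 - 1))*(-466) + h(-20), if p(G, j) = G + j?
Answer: -40 - 466*I*√2 ≈ -40.0 - 659.02*I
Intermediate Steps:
I(u, E) = 12*E (I(u, E) = (E + E)*(-3*(0 - 2)) = (2*E)*(-3*(-2)) = (2*E)*6 = 12*E)
p(I(3, 0), √(-1 - 1))*(-466) + h(-20) = (12*0 + √(-1 - 1))*(-466) + 2*(-20) = (0 + √(-2))*(-466) - 40 = (0 + I*√2)*(-466) - 40 = (I*√2)*(-466) - 40 = -466*I*√2 - 40 = -40 - 466*I*√2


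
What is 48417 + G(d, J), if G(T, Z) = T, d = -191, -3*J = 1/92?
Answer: 48226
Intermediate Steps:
J = -1/276 (J = -⅓/92 = -⅓*1/92 = -1/276 ≈ -0.0036232)
48417 + G(d, J) = 48417 - 191 = 48226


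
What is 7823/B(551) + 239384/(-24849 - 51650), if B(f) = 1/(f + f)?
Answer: 659493508670/76499 ≈ 8.6209e+6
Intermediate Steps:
B(f) = 1/(2*f)
7823/B(551) + 239384/(-24849 - 51650) = 7823/(((½)/551)) + 239384/(-24849 - 51650) = 7823/(((½)*(1/551))) + 239384/(-76499) = 7823/(1/1102) + 239384*(-1/76499) = 7823*1102 - 239384/76499 = 8620946 - 239384/76499 = 659493508670/76499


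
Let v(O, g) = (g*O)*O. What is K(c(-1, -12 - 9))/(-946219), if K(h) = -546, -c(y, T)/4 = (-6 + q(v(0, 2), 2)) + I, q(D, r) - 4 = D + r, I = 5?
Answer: 546/946219 ≈ 0.00057703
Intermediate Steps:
v(O, g) = g*O**2 (v(O, g) = (O*g)*O = g*O**2)
q(D, r) = 4 + D + r (q(D, r) = 4 + (D + r) = 4 + D + r)
c(y, T) = -20 (c(y, T) = -4*((-6 + (4 + 2*0**2 + 2)) + 5) = -4*((-6 + (4 + 2*0 + 2)) + 5) = -4*((-6 + (4 + 0 + 2)) + 5) = -4*((-6 + 6) + 5) = -4*(0 + 5) = -4*5 = -20)
K(c(-1, -12 - 9))/(-946219) = -546/(-946219) = -546*(-1/946219) = 546/946219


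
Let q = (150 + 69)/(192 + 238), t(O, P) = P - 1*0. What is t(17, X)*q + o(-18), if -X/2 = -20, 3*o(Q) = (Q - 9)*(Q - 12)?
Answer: 12486/43 ≈ 290.37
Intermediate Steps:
o(Q) = (-12 + Q)*(-9 + Q)/3 (o(Q) = ((Q - 9)*(Q - 12))/3 = ((-9 + Q)*(-12 + Q))/3 = ((-12 + Q)*(-9 + Q))/3 = (-12 + Q)*(-9 + Q)/3)
X = 40 (X = -2*(-20) = 40)
t(O, P) = P (t(O, P) = P + 0 = P)
q = 219/430 ≈ 0.50930
t(17, X)*q + o(-18) = 40*(219/430) + (36 - 7*(-18) + (1/3)*(-18)**2) = 876/43 + (36 + 126 + (1/3)*324) = 876/43 + (36 + 126 + 108) = 876/43 + 270 = 12486/43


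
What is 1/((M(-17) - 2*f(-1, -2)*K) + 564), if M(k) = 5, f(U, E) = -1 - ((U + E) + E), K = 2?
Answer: 1/553 ≈ 0.0018083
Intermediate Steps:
f(U, E) = -1 - U - 2*E (f(U, E) = -1 - ((E + U) + E) = -1 - (U + 2*E) = -1 + (-U - 2*E) = -1 - U - 2*E)
1/((M(-17) - 2*f(-1, -2)*K) + 564) = 1/((5 - 2*(-1 - 1*(-1) - 2*(-2))*2) + 564) = 1/((5 - 2*(-1 + 1 + 4)*2) + 564) = 1/((5 - 2*4*2) + 564) = 1/((5 - 8*2) + 564) = 1/((5 - 1*16) + 564) = 1/((5 - 16) + 564) = 1/(-11 + 564) = 1/553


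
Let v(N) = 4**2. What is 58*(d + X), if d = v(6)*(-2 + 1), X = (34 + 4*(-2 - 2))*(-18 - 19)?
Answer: -39556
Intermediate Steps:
v(N) = 16
X = -666 (X = (34 + 4*(-4))*(-37) = (34 - 16)*(-37) = 18*(-37) = -666)
d = -16 (d = 16*(-2 + 1) = 16*(-1) = -16)
58*(d + X) = 58*(-16 - 666) = 58*(-682) = -39556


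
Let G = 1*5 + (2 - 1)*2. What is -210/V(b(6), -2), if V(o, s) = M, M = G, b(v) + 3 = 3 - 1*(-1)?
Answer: -30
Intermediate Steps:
b(v) = 1 (b(v) = -3 + (3 - 1*(-1)) = -3 + (3 + 1) = -3 + 4 = 1)
G = 7 (G = 5 + 1*2 = 5 + 2 = 7)
M = 7
V(o, s) = 7
-210/V(b(6), -2) = -210/7 = -210*⅐ = -30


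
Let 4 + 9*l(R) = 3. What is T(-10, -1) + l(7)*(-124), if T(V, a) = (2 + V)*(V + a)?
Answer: 916/9 ≈ 101.78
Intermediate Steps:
l(R) = -⅑ (l(R) = -4/9 + (⅑)*3 = -4/9 + ⅓ = -⅑)
T(-10, -1) + l(7)*(-124) = ((-10)² + 2*(-10) + 2*(-1) - 10*(-1)) - ⅑*(-124) = (100 - 20 - 2 + 10) + 124/9 = 88 + 124/9 = 916/9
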